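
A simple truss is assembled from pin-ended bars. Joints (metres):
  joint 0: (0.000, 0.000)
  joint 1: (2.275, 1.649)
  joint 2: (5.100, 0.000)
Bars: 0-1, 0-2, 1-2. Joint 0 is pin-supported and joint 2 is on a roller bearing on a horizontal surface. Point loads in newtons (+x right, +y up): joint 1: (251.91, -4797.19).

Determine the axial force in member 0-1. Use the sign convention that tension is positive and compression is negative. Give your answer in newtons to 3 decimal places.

N=3 nodes, M=3 members, R=3 reactions → 2N=6, M+R=6
member 0 (0-1): L=2.8098, (cx,cy)=(0.8097,0.5869)
member 1 (0-2): L=5.1000, (cx,cy)=(1.0000,0.0000)
member 2 (1-2): L=3.2711, (cx,cy)=(0.8636,-0.5041)
solve A·x = −loads:
  F[0-1] = -4388.9990 N (compression)
  F[0-2] = +3805.5678 N (tension)
  F[1-2] = -4406.4553 N (compression)
  Rx@0 = -251.9100 N
  Ry@0 = +2575.8161 N
  Ry@2 = +2221.3739 N

-4388.999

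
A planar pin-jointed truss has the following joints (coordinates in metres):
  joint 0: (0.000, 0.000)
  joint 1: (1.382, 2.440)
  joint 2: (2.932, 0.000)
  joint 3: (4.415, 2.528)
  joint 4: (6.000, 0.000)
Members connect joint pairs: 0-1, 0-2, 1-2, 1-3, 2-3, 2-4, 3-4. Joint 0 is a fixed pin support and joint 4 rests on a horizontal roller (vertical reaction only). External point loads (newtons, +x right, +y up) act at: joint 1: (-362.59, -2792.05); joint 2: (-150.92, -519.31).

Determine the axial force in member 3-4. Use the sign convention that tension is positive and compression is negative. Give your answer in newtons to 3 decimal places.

N=5 nodes, M=7 members, R=3 reactions → 2N=10, M+R=10
member 0 (0-1): L=2.8042, (cx,cy)=(0.4928,0.8701)
member 1 (0-2): L=2.9320, (cx,cy)=(1.0000,0.0000)
member 2 (1-2): L=2.8907, (cx,cy)=(0.5362,-0.8441)
member 3 (1-3): L=3.0343, (cx,cy)=(0.9996,0.0290)
member 4 (2-3): L=2.9309, (cx,cy)=(0.5060,0.8625)
member 5 (2-4): L=3.0680, (cx,cy)=(1.0000,0.0000)
member 6 (3-4): L=2.9838, (cx,cy)=(0.5312,-0.8472)
solve A·x = −loads:
  F[0-1] = -2944.3403 N (compression)
  F[0-2] = +937.5569 N (tension)
  F[1-2] = -304.4156 N (compression)
  F[1-3] = -925.6375 N (compression)
  F[2-3] = +899.9754 N (tension)
  F[2-4] = +469.8687 N (tension)
  F[3-4] = -884.5364 N (compression)
  Rx@0 = +513.5100 N
  Ry@0 = +2561.9416 N
  Ry@4 = +749.4184 N

-884.536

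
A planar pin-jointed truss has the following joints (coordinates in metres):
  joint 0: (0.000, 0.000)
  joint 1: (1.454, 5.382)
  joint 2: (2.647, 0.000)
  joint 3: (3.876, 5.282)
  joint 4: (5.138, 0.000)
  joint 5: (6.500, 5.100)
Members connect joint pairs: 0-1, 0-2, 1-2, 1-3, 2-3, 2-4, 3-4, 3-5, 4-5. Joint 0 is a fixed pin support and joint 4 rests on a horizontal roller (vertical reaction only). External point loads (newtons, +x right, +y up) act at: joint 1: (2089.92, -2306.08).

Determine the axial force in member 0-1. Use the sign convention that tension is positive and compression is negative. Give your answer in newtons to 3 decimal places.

N=6 nodes, M=9 members, R=3 reactions → 2N=12, M+R=12
member 0 (0-1): L=5.5749, (cx,cy)=(0.2608,0.9654)
member 1 (0-2): L=2.6470, (cx,cy)=(1.0000,0.0000)
member 2 (1-2): L=5.5126, (cx,cy)=(0.2164,-0.9763)
member 3 (1-3): L=2.4241, (cx,cy)=(0.9991,-0.0413)
member 4 (2-3): L=5.4231, (cx,cy)=(0.2266,0.9740)
member 5 (2-4): L=2.4910, (cx,cy)=(1.0000,0.0000)
member 6 (3-4): L=5.4307, (cx,cy)=(0.2324,-0.9726)
member 7 (3-5): L=2.6303, (cx,cy)=(0.9976,-0.0692)
member 8 (4-5): L=5.2787, (cx,cy)=(0.2580,0.9661)
solve A·x = −loads:
  F[0-1] = +554.8898 N (tension)
  F[0-2] = +1945.1994 N (tension)
  F[1-2] = -2854.6061 N (compression)
  F[1-3] = -1328.5598 N (compression)
  F[2-3] = +2861.4048 N (tension)
  F[2-4] = +678.9678 N (tension)
  F[3-4] = -2921.7506 N (compression)
  F[3-5] = +0.0000 N (tension)
  F[4-5] = -0.0000 N (compression)
  Rx@0 = -2089.9200 N
  Ry@0 = -535.6852 N
  Ry@4 = +2841.7652 N

554.890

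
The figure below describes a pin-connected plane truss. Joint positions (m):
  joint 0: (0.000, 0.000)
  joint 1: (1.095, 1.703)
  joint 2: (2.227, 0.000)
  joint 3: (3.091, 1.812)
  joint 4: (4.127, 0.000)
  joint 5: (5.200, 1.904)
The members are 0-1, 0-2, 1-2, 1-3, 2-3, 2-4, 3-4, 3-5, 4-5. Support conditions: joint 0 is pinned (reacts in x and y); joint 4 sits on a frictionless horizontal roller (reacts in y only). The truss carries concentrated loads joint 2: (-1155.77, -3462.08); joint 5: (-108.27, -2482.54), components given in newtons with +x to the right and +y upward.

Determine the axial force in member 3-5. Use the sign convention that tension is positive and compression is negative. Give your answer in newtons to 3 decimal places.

N=6 nodes, M=9 members, R=3 reactions → 2N=12, M+R=12
member 0 (0-1): L=2.0247, (cx,cy)=(0.5408,0.8411)
member 1 (0-2): L=2.2270, (cx,cy)=(1.0000,0.0000)
member 2 (1-2): L=2.0449, (cx,cy)=(0.5536,-0.8328)
member 3 (1-3): L=1.9990, (cx,cy)=(0.9985,0.0545)
member 4 (2-3): L=2.0074, (cx,cy)=(0.4304,0.9026)
member 5 (2-4): L=1.9000, (cx,cy)=(1.0000,0.0000)
member 6 (3-4): L=2.0873, (cx,cy)=(0.4963,-0.8681)
member 7 (3-5): L=2.1110, (cx,cy)=(0.9990,0.0436)
member 8 (4-5): L=2.1855, (cx,cy)=(0.4910,0.8712)
solve A·x = −loads:
  F[0-1] = -1186.9557 N (compression)
  F[0-2] = -622.0958 N (compression)
  F[1-2] = +1116.2140 N (tension)
  F[1-3] = -1261.7253 N (compression)
  F[2-3] = +2805.6551 N (tension)
  F[2-4] = -55.9691 N (compression)
  F[3-4] = -2771.4550 N (compression)
  F[3-5] = +1324.5562 N (tension)
  F[4-5] = -2915.8765 N (compression)
  Rx@0 = +1264.0400 N
  Ry@0 = +998.3845 N
  Ry@4 = +4946.2355 N

1324.556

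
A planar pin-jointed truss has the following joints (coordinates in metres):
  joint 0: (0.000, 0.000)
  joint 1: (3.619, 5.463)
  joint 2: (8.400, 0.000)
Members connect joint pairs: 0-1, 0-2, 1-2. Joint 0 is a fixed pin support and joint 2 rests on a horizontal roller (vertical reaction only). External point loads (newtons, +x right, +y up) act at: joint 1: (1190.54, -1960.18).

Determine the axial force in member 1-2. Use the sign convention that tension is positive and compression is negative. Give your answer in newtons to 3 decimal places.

-2151.164

N=3 nodes, M=3 members, R=3 reactions → 2N=6, M+R=6
member 0 (0-1): L=6.5530, (cx,cy)=(0.5523,0.8337)
member 1 (0-2): L=8.4000, (cx,cy)=(1.0000,0.0000)
member 2 (1-2): L=7.2596, (cx,cy)=(0.6586,-0.7525)
solve A·x = −loads:
  F[0-1] = -409.5077 N (compression)
  F[0-2] = +1416.6980 N (tension)
  F[1-2] = -2151.1636 N (compression)
  Rx@0 = -1190.5400 N
  Ry@0 = +341.3929 N
  Ry@2 = +1618.7871 N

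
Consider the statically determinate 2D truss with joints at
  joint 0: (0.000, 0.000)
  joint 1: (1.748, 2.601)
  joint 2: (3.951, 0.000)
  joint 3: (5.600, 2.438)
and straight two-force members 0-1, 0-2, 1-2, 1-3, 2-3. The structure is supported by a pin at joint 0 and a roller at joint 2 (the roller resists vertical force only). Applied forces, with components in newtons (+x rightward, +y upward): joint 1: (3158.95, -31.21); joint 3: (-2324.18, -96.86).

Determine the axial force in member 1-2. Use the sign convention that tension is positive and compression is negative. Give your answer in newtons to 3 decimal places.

N=4 nodes, M=5 members, R=3 reactions → 2N=8, M+R=8
member 0 (0-1): L=3.1338, (cx,cy)=(0.5578,0.8300)
member 1 (0-2): L=3.9510, (cx,cy)=(1.0000,0.0000)
member 2 (1-2): L=3.4086, (cx,cy)=(0.6463,-0.7631)
member 3 (1-3): L=3.8554, (cx,cy)=(0.9991,-0.0423)
member 4 (2-3): L=2.9433, (cx,cy)=(0.5603,0.8283)
solve A·x = −loads:
  F[0-1] = +805.3779 N (tension)
  F[0-2] = +385.5389 N (tension)
  F[1-2] = -795.1281 N (compression)
  F[1-3] = -2197.7844 N (compression)
  F[2-3] = -229.1113 N (compression)
  Rx@0 = -834.7700 N
  Ry@0 = -668.4497 N
  Ry@2 = +796.5197 N

-795.128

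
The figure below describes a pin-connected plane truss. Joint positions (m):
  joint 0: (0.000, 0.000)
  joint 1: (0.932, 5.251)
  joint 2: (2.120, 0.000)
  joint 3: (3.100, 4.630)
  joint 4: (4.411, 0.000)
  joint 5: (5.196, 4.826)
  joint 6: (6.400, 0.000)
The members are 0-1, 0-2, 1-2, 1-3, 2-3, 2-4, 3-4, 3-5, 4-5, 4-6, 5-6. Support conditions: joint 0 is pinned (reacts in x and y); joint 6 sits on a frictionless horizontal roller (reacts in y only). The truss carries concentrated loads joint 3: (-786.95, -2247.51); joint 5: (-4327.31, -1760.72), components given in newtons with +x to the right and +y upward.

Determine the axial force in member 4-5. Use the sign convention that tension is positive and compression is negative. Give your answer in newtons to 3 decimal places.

-2778.742

N=7 nodes, M=11 members, R=3 reactions → 2N=14, M+R=14
member 0 (0-1): L=5.3331, (cx,cy)=(0.1748,0.9846)
member 1 (0-2): L=2.1200, (cx,cy)=(1.0000,0.0000)
member 2 (1-2): L=5.3837, (cx,cy)=(0.2207,-0.9753)
member 3 (1-3): L=2.2552, (cx,cy)=(0.9613,-0.2754)
member 4 (2-3): L=4.7326, (cx,cy)=(0.2071,0.9783)
member 5 (2-4): L=2.2910, (cx,cy)=(1.0000,0.0000)
member 6 (3-4): L=4.8120, (cx,cy)=(0.2724,-0.9622)
member 7 (3-5): L=2.1051, (cx,cy)=(0.9957,0.0931)
member 8 (4-5): L=4.8894, (cx,cy)=(0.1606,0.9870)
member 9 (4-6): L=1.9890, (cx,cy)=(1.0000,0.0000)
member 10 (5-6): L=4.9739, (cx,cy)=(0.2421,-0.9703)
solve A·x = −loads:
  F[0-1] = -5405.6653 N (compression)
  F[0-2] = -4169.5732 N (compression)
  F[1-2] = +6131.8006 N (tension)
  F[1-3] = -2390.1692 N (compression)
  F[2-3] = -6113.1512 N (compression)
  F[2-4] = -1550.6131 N (compression)
  F[3-4] = +2850.5241 N (tension)
  F[3-5] = -3568.8021 N (compression)
  F[4-5] = -2778.7418 N (compression)
  F[4-6] = -327.8815 N (compression)
  F[5-6] = +1354.5320 N (tension)
  Rx@0 = +5114.2600 N
  Ry@0 = +5322.4791 N
  Ry@6 = -1314.2491 N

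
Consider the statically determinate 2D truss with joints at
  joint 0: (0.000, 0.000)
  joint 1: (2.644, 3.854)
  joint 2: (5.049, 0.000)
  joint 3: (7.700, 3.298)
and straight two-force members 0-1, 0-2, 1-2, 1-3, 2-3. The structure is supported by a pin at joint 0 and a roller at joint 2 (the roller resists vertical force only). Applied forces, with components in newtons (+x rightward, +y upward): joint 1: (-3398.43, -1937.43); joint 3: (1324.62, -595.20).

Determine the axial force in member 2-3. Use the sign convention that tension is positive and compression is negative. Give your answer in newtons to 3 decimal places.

N=4 nodes, M=5 members, R=3 reactions → 2N=8, M+R=8
member 0 (0-1): L=4.6738, (cx,cy)=(0.5657,0.8246)
member 1 (0-2): L=5.0490, (cx,cy)=(1.0000,0.0000)
member 2 (1-2): L=4.5428, (cx,cy)=(0.5294,-0.8484)
member 3 (1-3): L=5.0865, (cx,cy)=(0.9940,-0.1093)
member 4 (2-3): L=4.2314, (cx,cy)=(0.6265,0.7794)
solve A·x = −loads:
  F[0-1] = -2836.7519 N (compression)
  F[0-2] = -469.0274 N (compression)
  F[1-2] = +258.8374 N (tension)
  F[1-3] = +1666.6042 N (tension)
  F[2-3] = -529.9166 N (compression)
  Rx@0 = +2073.8100 N
  Ry@0 = +2339.1952 N
  Ry@2 = +193.4348 N

-529.917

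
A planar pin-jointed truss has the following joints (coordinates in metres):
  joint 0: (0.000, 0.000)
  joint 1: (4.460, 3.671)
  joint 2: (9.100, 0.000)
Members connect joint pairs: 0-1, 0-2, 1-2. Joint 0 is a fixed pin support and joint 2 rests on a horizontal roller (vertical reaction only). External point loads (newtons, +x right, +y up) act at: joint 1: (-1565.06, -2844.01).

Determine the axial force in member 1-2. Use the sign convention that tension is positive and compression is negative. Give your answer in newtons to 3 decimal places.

N=3 nodes, M=3 members, R=3 reactions → 2N=6, M+R=6
member 0 (0-1): L=5.7765, (cx,cy)=(0.7721,0.6355)
member 1 (0-2): L=9.1000, (cx,cy)=(1.0000,0.0000)
member 2 (1-2): L=5.9166, (cx,cy)=(0.7842,-0.6205)
solve A·x = −loads:
  F[0-1] = -3275.3190 N (compression)
  F[0-2] = +963.7978 N (tension)
  F[1-2] = -1228.9613 N (compression)
  Rx@0 = +1565.0600 N
  Ry@0 = +2081.4881 N
  Ry@2 = +762.5219 N

-1228.961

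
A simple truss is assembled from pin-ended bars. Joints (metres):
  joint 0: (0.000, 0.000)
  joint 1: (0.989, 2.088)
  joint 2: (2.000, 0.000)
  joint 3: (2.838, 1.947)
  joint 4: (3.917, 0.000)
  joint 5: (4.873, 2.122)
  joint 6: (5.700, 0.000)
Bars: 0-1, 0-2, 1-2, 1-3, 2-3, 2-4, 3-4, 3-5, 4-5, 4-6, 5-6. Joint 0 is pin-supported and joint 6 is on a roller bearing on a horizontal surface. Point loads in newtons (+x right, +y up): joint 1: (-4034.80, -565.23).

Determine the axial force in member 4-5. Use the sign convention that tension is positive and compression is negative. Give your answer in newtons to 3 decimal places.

-1627.284

N=7 nodes, M=11 members, R=3 reactions → 2N=14, M+R=14
member 0 (0-1): L=2.3104, (cx,cy)=(0.4281,0.9037)
member 1 (0-2): L=2.0000, (cx,cy)=(1.0000,0.0000)
member 2 (1-2): L=2.3199, (cx,cy)=(0.4358,-0.9000)
member 3 (1-3): L=1.8544, (cx,cy)=(0.9971,-0.0760)
member 4 (2-3): L=2.1197, (cx,cy)=(0.3953,0.9185)
member 5 (2-4): L=1.9170, (cx,cy)=(1.0000,0.0000)
member 6 (3-4): L=2.2260, (cx,cy)=(0.4847,-0.8747)
member 7 (3-5): L=2.0425, (cx,cy)=(0.9963,0.0857)
member 8 (4-5): L=2.3274, (cx,cy)=(0.4108,0.9117)
member 9 (4-6): L=1.7830, (cx,cy)=(1.0000,0.0000)
member 10 (5-6): L=2.2775, (cx,cy)=(0.3631,-0.9317)
solve A·x = −loads:
  F[0-1] = -2152.3384 N (compression)
  F[0-2] = -3113.4534 N (compression)
  F[1-2] = +1318.0652 N (tension)
  F[1-3] = +2546.4157 N (tension)
  F[2-3] = -1291.5339 N (compression)
  F[2-4] = -2028.4459 N (compression)
  F[3-4] = +1696.2686 N (tension)
  F[3-5] = +1210.6702 N (tension)
  F[4-5] = -1627.2841 N (compression)
  F[4-6] = -537.7989 N (compression)
  F[5-6] = +1481.0328 N (tension)
  Rx@0 = +4034.8000 N
  Ry@0 = +1945.1686 N
  Ry@6 = -1379.9386 N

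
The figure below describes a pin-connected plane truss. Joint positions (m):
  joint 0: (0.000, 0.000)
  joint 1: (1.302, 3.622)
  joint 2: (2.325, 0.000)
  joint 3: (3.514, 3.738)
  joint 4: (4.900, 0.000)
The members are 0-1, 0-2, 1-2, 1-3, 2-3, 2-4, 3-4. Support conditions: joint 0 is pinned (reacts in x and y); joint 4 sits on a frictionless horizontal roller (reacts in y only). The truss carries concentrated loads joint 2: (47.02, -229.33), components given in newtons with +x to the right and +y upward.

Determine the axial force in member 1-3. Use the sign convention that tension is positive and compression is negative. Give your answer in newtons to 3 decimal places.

N=5 nodes, M=7 members, R=3 reactions → 2N=10, M+R=10
member 0 (0-1): L=3.8489, (cx,cy)=(0.3383,0.9410)
member 1 (0-2): L=2.3250, (cx,cy)=(1.0000,0.0000)
member 2 (1-2): L=3.7637, (cx,cy)=(0.2718,-0.9624)
member 3 (1-3): L=2.2150, (cx,cy)=(0.9986,0.0524)
member 4 (2-3): L=3.9225, (cx,cy)=(0.3031,0.9530)
member 5 (2-4): L=2.5750, (cx,cy)=(1.0000,0.0000)
member 6 (3-4): L=3.9867, (cx,cy)=(0.3477,-0.9376)
solve A·x = −loads:
  F[0-1] = -128.0652 N (compression)
  F[0-2] = +90.3416 N (tension)
  F[1-2] = +121.0759 N (tension)
  F[1-3] = -76.3357 N (compression)
  F[2-3] = +118.3820 N (tension)
  F[2-4] = +40.3470 N (tension)
  F[3-4] = -116.0540 N (compression)
  Rx@0 = -47.0200 N
  Ry@0 = +120.5153 N
  Ry@4 = +108.8147 N

-76.336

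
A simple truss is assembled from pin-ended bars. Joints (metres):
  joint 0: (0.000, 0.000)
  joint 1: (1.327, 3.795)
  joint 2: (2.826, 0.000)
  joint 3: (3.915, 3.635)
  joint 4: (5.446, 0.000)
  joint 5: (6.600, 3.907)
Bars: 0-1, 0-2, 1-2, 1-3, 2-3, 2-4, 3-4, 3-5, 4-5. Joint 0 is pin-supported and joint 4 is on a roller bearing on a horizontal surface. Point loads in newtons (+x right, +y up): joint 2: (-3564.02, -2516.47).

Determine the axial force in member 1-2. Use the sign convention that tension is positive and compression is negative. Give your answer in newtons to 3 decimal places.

N=6 nodes, M=9 members, R=3 reactions → 2N=12, M+R=12
member 0 (0-1): L=4.0203, (cx,cy)=(0.3301,0.9440)
member 1 (0-2): L=2.8260, (cx,cy)=(1.0000,0.0000)
member 2 (1-2): L=4.0803, (cx,cy)=(0.3674,-0.9301)
member 3 (1-3): L=2.5929, (cx,cy)=(0.9981,-0.0617)
member 4 (2-3): L=3.7946, (cx,cy)=(0.2870,0.9579)
member 5 (2-4): L=2.6200, (cx,cy)=(1.0000,0.0000)
member 6 (3-4): L=3.9443, (cx,cy)=(0.3882,-0.9216)
member 7 (3-5): L=2.6987, (cx,cy)=(0.9949,0.1008)
member 8 (4-5): L=4.0739, (cx,cy)=(0.2833,0.9590)
solve A·x = −loads:
  F[0-1] = -1282.5196 N (compression)
  F[0-2] = -3140.6944 N (compression)
  F[1-2] = +1363.0873 N (tension)
  F[1-3] = -925.8514 N (compression)
  F[2-3] = +1303.5314 N (tension)
  F[2-4] = +549.9929 N (tension)
  F[3-4] = -1416.9267 N (compression)
  F[3-5] = +0.0000 N (tension)
  F[4-5] = -0.0000 N (compression)
  Rx@0 = +3564.0200 N
  Ry@0 = +1210.6411 N
  Ry@4 = +1305.8289 N

1363.087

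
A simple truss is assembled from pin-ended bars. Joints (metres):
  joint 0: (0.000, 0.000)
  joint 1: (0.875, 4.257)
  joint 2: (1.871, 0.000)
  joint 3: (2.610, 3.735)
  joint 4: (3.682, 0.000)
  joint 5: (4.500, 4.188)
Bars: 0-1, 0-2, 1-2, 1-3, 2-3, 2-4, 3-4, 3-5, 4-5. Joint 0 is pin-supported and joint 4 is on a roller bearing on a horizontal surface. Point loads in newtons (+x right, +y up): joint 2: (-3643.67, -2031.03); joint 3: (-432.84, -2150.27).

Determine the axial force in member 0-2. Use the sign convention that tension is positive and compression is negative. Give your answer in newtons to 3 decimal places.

N=6 nodes, M=9 members, R=3 reactions → 2N=12, M+R=12
member 0 (0-1): L=4.3460, (cx,cy)=(0.2013,0.9795)
member 1 (0-2): L=1.8710, (cx,cy)=(1.0000,0.0000)
member 2 (1-2): L=4.3720, (cx,cy)=(0.2278,-0.9737)
member 3 (1-3): L=1.8118, (cx,cy)=(0.9576,-0.2881)
member 4 (2-3): L=3.8074, (cx,cy)=(0.1941,0.9810)
member 5 (2-4): L=1.8110, (cx,cy)=(1.0000,0.0000)
member 6 (3-4): L=3.8858, (cx,cy)=(0.2759,-0.9612)
member 7 (3-5): L=1.9435, (cx,cy)=(0.9725,0.2331)
member 8 (4-5): L=4.2671, (cx,cy)=(0.1917,0.9815)
solve A·x = −loads:
  F[0-1] = -2107.2307 N (compression)
  F[0-2] = -3652.2512 N (compression)
  F[1-2] = +2421.3592 N (tension)
  F[1-3] = -1019.0929 N (compression)
  F[2-3] = -332.9906 N (compression)
  F[2-4] = +607.6733 N (tension)
  F[3-4] = -2202.7001 N (compression)
  F[3-5] = -0.0000 N (tension)
  F[4-5] = -0.0000 N (tension)
  Rx@0 = +4076.5100 N
  Ry@0 = +2064.0799 N
  Ry@4 = +2117.2201 N

-3652.251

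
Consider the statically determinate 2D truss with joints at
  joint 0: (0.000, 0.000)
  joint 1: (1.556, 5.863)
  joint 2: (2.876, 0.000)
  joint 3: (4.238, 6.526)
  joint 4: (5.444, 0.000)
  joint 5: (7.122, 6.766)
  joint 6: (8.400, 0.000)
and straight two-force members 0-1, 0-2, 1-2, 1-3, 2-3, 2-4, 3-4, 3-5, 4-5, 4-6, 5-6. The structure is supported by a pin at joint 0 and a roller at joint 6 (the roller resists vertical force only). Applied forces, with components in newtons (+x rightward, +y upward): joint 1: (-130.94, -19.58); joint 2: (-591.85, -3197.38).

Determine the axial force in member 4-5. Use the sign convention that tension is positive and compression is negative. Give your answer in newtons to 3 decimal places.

1075.975

N=7 nodes, M=11 members, R=3 reactions → 2N=14, M+R=14
member 0 (0-1): L=6.0660, (cx,cy)=(0.2565,0.9665)
member 1 (0-2): L=2.8760, (cx,cy)=(1.0000,0.0000)
member 2 (1-2): L=6.0098, (cx,cy)=(0.2196,-0.9756)
member 3 (1-3): L=2.7627, (cx,cy)=(0.9708,0.2400)
member 4 (2-3): L=6.6666, (cx,cy)=(0.2043,0.9789)
member 5 (2-4): L=2.5680, (cx,cy)=(1.0000,0.0000)
member 6 (3-4): L=6.6365, (cx,cy)=(0.1817,-0.9833)
member 7 (3-5): L=2.8940, (cx,cy)=(0.9966,0.0829)
member 8 (4-5): L=6.9710, (cx,cy)=(0.2407,0.9706)
member 9 (4-6): L=2.9560, (cx,cy)=(1.0000,0.0000)
member 10 (5-6): L=6.8856, (cx,cy)=(0.1856,-0.9826)
solve A·x = −loads:
  F[0-1] = -2286.5090 N (compression)
  F[0-2] = -136.2701 N (compression)
  F[1-2] = +2017.5257 N (tension)
  F[1-3] = -925.7679 N (compression)
  F[2-3] = +1255.6048 N (tension)
  F[2-4] = +642.1929 N (tension)
  F[3-4] = -1062.0202 N (compression)
  F[3-5] = -450.7528 N (compression)
  F[4-5] = +1075.9749 N (tension)
  F[4-6] = +190.1995 N (tension)
  F[5-6] = -1024.7615 N (compression)
  Rx@0 = +722.7900 N
  Ry@0 = +2210.0040 N
  Ry@6 = +1006.9560 N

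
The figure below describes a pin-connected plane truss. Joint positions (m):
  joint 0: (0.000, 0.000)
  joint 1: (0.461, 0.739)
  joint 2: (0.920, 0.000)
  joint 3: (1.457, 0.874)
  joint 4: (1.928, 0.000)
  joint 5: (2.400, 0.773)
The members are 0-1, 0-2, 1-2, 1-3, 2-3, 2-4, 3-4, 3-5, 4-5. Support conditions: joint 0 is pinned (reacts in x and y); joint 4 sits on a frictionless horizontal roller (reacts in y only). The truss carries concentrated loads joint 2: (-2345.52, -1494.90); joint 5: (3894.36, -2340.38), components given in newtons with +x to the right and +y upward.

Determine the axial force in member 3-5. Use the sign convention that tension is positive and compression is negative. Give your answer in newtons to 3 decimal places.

5025.216

N=6 nodes, M=9 members, R=3 reactions → 2N=12, M+R=12
member 0 (0-1): L=0.8710, (cx,cy)=(0.5293,0.8484)
member 1 (0-2): L=0.9200, (cx,cy)=(1.0000,0.0000)
member 2 (1-2): L=0.8699, (cx,cy)=(0.5276,-0.8495)
member 3 (1-3): L=1.0051, (cx,cy)=(0.9909,0.1343)
member 4 (2-3): L=1.0258, (cx,cy)=(0.5235,0.8520)
member 5 (2-4): L=1.0080, (cx,cy)=(1.0000,0.0000)
member 6 (3-4): L=0.9928, (cx,cy)=(0.4744,-0.8803)
member 7 (3-5): L=0.9484, (cx,cy)=(0.9943,-0.1065)
member 8 (4-5): L=0.9057, (cx,cy)=(0.5211,0.8535)
solve A·x = −loads:
  F[0-1] = +1594.4024 N (tension)
  F[0-2] = +704.9605 N (tension)
  F[1-2] = -1344.6203 N (compression)
  F[1-3] = +1567.5322 N (tension)
  F[2-3] = +3095.1256 N (tension)
  F[2-4] = +720.7363 N (tension)
  F[3-4] = -3842.7797 N (compression)
  F[3-5] = +5025.2165 N (tension)
  F[4-5] = -2115.1407 N (compression)
  Rx@0 = -1548.8400 N
  Ry@0 = -1352.7699 N
  Ry@4 = +5188.0499 N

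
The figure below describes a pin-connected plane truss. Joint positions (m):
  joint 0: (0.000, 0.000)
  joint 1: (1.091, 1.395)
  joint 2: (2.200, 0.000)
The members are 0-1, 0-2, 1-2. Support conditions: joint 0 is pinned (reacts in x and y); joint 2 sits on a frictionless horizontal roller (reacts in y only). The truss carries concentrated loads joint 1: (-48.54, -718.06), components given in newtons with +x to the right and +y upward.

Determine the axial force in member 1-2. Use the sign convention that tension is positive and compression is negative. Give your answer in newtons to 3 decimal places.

-415.587

N=3 nodes, M=3 members, R=3 reactions → 2N=6, M+R=6
member 0 (0-1): L=1.7710, (cx,cy)=(0.6160,0.7877)
member 1 (0-2): L=2.2000, (cx,cy)=(1.0000,0.0000)
member 2 (1-2): L=1.7821, (cx,cy)=(0.6223,-0.7828)
solve A·x = −loads:
  F[0-1] = -498.5941 N (compression)
  F[0-2] = +258.6186 N (tension)
  F[1-2] = -415.5870 N (compression)
  Rx@0 = +48.5400 N
  Ry@0 = +392.7463 N
  Ry@2 = +325.3137 N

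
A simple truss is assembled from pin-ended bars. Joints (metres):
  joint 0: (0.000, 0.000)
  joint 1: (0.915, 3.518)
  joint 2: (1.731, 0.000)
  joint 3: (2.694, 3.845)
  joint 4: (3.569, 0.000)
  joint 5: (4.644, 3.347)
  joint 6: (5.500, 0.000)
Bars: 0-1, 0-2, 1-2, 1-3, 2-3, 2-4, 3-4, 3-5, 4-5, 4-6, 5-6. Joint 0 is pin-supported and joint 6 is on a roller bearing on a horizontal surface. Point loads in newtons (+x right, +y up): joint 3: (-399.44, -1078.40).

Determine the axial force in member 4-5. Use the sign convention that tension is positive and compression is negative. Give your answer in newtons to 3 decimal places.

N=7 nodes, M=11 members, R=3 reactions → 2N=14, M+R=14
member 0 (0-1): L=3.6350, (cx,cy)=(0.2517,0.9678)
member 1 (0-2): L=1.7310, (cx,cy)=(1.0000,0.0000)
member 2 (1-2): L=3.6114, (cx,cy)=(0.2260,-0.9741)
member 3 (1-3): L=1.8088, (cx,cy)=(0.9835,0.1808)
member 4 (2-3): L=3.9638, (cx,cy)=(0.2430,0.9700)
member 5 (2-4): L=1.8380, (cx,cy)=(1.0000,0.0000)
member 6 (3-4): L=3.9433, (cx,cy)=(0.2219,-0.9751)
member 7 (3-5): L=2.0126, (cx,cy)=(0.9689,-0.2474)
member 8 (4-5): L=3.5154, (cx,cy)=(0.3058,0.9521)
member 9 (4-6): L=1.9310, (cx,cy)=(1.0000,0.0000)
member 10 (5-6): L=3.4547, (cx,cy)=(0.2478,-0.9688)
solve A·x = −loads:
  F[0-1] = -857.0201 N (compression)
  F[0-2] = -183.7141 N (compression)
  F[1-2] = +777.5866 N (tension)
  F[1-3] = -397.9802 N (compression)
  F[2-3] = -780.8732 N (compression)
  F[2-4] = +181.6967 N (tension)
  F[3-4] = -220.5706 N (compression)
  F[3-5] = -137.0140 N (compression)
  F[4-5] = +225.8930 N (tension)
  F[4-6] = +63.6757 N (tension)
  F[5-6] = -256.9887 N (compression)
  Rx@0 = +399.4400 N
  Ry@0 = +829.4249 N
  Ry@6 = +248.9751 N

225.893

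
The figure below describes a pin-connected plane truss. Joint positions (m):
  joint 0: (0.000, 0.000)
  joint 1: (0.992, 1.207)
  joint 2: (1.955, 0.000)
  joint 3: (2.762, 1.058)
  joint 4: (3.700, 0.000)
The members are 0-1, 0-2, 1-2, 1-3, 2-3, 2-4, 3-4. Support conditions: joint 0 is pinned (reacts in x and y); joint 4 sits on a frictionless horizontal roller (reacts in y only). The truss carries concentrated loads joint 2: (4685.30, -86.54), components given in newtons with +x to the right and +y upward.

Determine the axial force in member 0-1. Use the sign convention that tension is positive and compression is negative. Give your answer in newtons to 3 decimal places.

N=5 nodes, M=7 members, R=3 reactions → 2N=10, M+R=10
member 0 (0-1): L=1.5623, (cx,cy)=(0.6349,0.7726)
member 1 (0-2): L=1.9550, (cx,cy)=(1.0000,0.0000)
member 2 (1-2): L=1.5441, (cx,cy)=(0.6237,-0.7817)
member 3 (1-3): L=1.7763, (cx,cy)=(0.9965,-0.0839)
member 4 (2-3): L=1.3306, (cx,cy)=(0.6065,0.7951)
member 5 (2-4): L=1.7450, (cx,cy)=(1.0000,0.0000)
member 6 (3-4): L=1.4139, (cx,cy)=(0.6634,-0.7483)
solve A·x = −loads:
  F[0-1] = -52.8299 N (compression)
  F[0-2] = +4718.8440 N (tension)
  F[1-2] = +59.8445 N (tension)
  F[1-3] = -71.1177 N (compression)
  F[2-3] = +50.0063 N (tension)
  F[2-4] = +40.5396 N (tension)
  F[3-4] = -61.1090 N (compression)
  Rx@0 = -4685.3000 N
  Ry@0 = +40.8141 N
  Ry@4 = +45.7259 N

-52.830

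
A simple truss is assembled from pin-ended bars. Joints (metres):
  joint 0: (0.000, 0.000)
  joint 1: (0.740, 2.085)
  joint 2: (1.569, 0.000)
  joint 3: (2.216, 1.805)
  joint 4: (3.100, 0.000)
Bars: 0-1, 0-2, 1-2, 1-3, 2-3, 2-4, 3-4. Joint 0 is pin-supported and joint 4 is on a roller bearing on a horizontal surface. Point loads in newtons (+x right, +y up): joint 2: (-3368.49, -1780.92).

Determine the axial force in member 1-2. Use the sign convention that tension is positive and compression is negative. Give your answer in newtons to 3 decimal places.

N=5 nodes, M=7 members, R=3 reactions → 2N=10, M+R=10
member 0 (0-1): L=2.2124, (cx,cy)=(0.3345,0.9424)
member 1 (0-2): L=1.5690, (cx,cy)=(1.0000,0.0000)
member 2 (1-2): L=2.2438, (cx,cy)=(0.3695,-0.9292)
member 3 (1-3): L=1.5023, (cx,cy)=(0.9825,-0.1864)
member 4 (2-3): L=1.9175, (cx,cy)=(0.3374,0.9414)
member 5 (2-4): L=1.5310, (cx,cy)=(1.0000,0.0000)
member 6 (3-4): L=2.0098, (cx,cy)=(0.4398,-0.8981)
solve A·x = −loads:
  F[0-1] = -933.2982 N (compression)
  F[0-2] = -3056.3255 N (compression)
  F[1-2] = +1092.6594 N (tension)
  F[1-3] = -728.6352 N (compression)
  F[2-3] = +813.2705 N (tension)
  F[2-4] = +441.4492 N (tension)
  F[3-4] = -1003.6707 N (compression)
  Rx@0 = +3368.4900 N
  Ry@0 = +879.5447 N
  Ry@4 = +901.3753 N

1092.659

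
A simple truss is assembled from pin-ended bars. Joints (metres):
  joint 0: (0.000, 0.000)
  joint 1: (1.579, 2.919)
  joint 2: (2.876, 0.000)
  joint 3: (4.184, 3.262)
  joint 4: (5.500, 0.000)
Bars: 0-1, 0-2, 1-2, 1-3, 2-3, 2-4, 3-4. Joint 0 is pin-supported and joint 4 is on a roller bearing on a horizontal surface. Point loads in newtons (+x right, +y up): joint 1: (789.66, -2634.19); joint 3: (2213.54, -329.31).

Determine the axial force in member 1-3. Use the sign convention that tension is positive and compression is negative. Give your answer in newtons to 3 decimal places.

N=5 nodes, M=7 members, R=3 reactions → 2N=10, M+R=10
member 0 (0-1): L=3.3187, (cx,cy)=(0.4758,0.8796)
member 1 (0-2): L=2.8760, (cx,cy)=(1.0000,0.0000)
member 2 (1-2): L=3.1942, (cx,cy)=(0.4061,-0.9139)
member 3 (1-3): L=2.6275, (cx,cy)=(0.9914,0.1305)
member 4 (2-3): L=3.5145, (cx,cy)=(0.3722,0.9282)
member 5 (2-4): L=2.6240, (cx,cy)=(1.0000,0.0000)
member 6 (3-4): L=3.5175, (cx,cy)=(0.3741,-0.9274)
solve A·x = −loads:
  F[0-1] = -255.5918 N (compression)
  F[0-2] = +3124.8075 N (tension)
  F[1-2] = -2614.8340 N (compression)
  F[1-3] = +151.7882 N (tension)
  F[2-3] = +2574.5137 N (tension)
  F[2-4] = +1104.8799 N (tension)
  F[3-4] = -2953.1664 N (compression)
  Rx@0 = -3003.2000 N
  Ry@0 = +224.8084 N
  Ry@4 = +2738.6916 N

151.788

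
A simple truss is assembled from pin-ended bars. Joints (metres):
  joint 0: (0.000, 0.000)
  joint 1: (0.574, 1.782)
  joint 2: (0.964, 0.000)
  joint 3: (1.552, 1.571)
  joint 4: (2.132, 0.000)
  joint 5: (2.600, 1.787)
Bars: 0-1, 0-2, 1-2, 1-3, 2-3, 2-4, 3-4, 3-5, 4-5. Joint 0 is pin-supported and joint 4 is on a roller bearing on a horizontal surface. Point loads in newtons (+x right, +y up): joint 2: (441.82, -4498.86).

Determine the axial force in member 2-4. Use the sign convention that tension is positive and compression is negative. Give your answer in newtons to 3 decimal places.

N=6 nodes, M=9 members, R=3 reactions → 2N=12, M+R=12
member 0 (0-1): L=1.8722, (cx,cy)=(0.3066,0.9518)
member 1 (0-2): L=0.9640, (cx,cy)=(1.0000,0.0000)
member 2 (1-2): L=1.8242, (cx,cy)=(0.2138,-0.9769)
member 3 (1-3): L=1.0005, (cx,cy)=(0.9775,-0.2109)
member 4 (2-3): L=1.6774, (cx,cy)=(0.3505,0.9365)
member 5 (2-4): L=1.1680, (cx,cy)=(1.0000,0.0000)
member 6 (3-4): L=1.6746, (cx,cy)=(0.3463,-0.9381)
member 7 (3-5): L=1.0700, (cx,cy)=(0.9794,0.2019)
member 8 (4-5): L=1.8473, (cx,cy)=(0.2533,0.9674)
solve A·x = −loads:
  F[0-1] = -2589.3719 N (compression)
  F[0-2] = +1235.7136 N (tension)
  F[1-2] = +2832.0573 N (tension)
  F[1-3] = -1431.5708 N (compression)
  F[2-3] = +1849.6449 N (tension)
  F[2-4] = +751.0072 N (tension)
  F[3-4] = -2168.3994 N (compression)
  F[3-5] = +0.0000 N (tension)
  F[4-5] = -0.0000 N (compression)
  Rx@0 = -441.8200 N
  Ry@0 = +2464.6663 N
  Ry@4 = +2034.1937 N

751.007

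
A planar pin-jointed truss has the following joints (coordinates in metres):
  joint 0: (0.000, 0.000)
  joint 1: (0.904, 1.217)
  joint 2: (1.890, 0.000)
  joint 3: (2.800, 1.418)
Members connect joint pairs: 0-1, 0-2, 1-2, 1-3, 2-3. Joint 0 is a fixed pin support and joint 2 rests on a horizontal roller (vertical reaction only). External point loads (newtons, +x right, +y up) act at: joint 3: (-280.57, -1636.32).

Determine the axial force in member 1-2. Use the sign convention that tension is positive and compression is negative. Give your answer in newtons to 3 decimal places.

-630.405

N=4 nodes, M=5 members, R=3 reactions → 2N=8, M+R=8
member 0 (0-1): L=1.5160, (cx,cy)=(0.5963,0.8028)
member 1 (0-2): L=1.8900, (cx,cy)=(1.0000,0.0000)
member 2 (1-2): L=1.5663, (cx,cy)=(0.6295,-0.7770)
member 3 (1-3): L=1.9066, (cx,cy)=(0.9944,0.1054)
member 4 (2-3): L=1.6849, (cx,cy)=(0.5401,0.8416)
solve A·x = −loads:
  F[0-1] = +719.2121 N (tension)
  F[0-2] = -709.4360 N (compression)
  F[1-2] = -630.4055 N (compression)
  F[1-3] = +830.3398 N (tension)
  F[2-3] = -2048.3020 N (compression)
  Rx@0 = +280.5700 N
  Ry@0 = -577.3561 N
  Ry@2 = +2213.6761 N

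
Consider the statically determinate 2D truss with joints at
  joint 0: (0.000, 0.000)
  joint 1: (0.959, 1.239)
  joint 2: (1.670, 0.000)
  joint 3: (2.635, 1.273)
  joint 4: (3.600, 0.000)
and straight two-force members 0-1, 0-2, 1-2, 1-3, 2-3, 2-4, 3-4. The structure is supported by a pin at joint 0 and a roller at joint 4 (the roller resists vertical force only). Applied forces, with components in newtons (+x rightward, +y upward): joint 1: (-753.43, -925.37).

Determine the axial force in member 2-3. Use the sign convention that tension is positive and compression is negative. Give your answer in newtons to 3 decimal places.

N=5 nodes, M=7 members, R=3 reactions → 2N=10, M+R=10
member 0 (0-1): L=1.5668, (cx,cy)=(0.6121,0.7908)
member 1 (0-2): L=1.6700, (cx,cy)=(1.0000,0.0000)
member 2 (1-2): L=1.4285, (cx,cy)=(0.4977,-0.8673)
member 3 (1-3): L=1.6763, (cx,cy)=(0.9998,0.0203)
member 4 (2-3): L=1.5974, (cx,cy)=(0.6041,0.7969)
member 5 (2-4): L=1.9300, (cx,cy)=(1.0000,0.0000)
member 6 (3-4): L=1.5974, (cx,cy)=(0.6041,-0.7969)
solve A·x = −loads:
  F[0-1] = -1186.3619 N (compression)
  F[0-2] = -27.2780 N (compression)
  F[1-2] = +15.2155 N (tension)
  F[1-3] = +19.7090 N (tension)
  F[2-3] = -16.5602 N (compression)
  F[2-4] = -9.7009 N (compression)
  F[3-4] = +16.0585 N (tension)
  Rx@0 = +753.4300 N
  Ry@0 = +938.1672 N
  Ry@4 = -12.7972 N

-16.560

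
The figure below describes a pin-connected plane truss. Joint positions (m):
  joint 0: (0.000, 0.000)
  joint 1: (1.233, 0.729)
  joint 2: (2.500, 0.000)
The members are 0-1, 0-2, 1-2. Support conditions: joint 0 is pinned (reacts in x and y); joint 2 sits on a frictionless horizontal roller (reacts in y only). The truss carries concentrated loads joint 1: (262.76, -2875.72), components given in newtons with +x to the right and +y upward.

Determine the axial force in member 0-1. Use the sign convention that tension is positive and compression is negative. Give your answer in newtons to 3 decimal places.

N=3 nodes, M=3 members, R=3 reactions → 2N=6, M+R=6
member 0 (0-1): L=1.4324, (cx,cy)=(0.8608,0.5089)
member 1 (0-2): L=2.5000, (cx,cy)=(1.0000,0.0000)
member 2 (1-2): L=1.4618, (cx,cy)=(0.8668,-0.4987)
solve A·x = −loads:
  F[0-1] = -2713.0731 N (compression)
  F[0-2] = +2598.1771 N (tension)
  F[1-2] = -2997.5537 N (compression)
  Rx@0 = -262.7600 N
  Ry@0 = +1380.7941 N
  Ry@2 = +1494.9259 N

-2713.073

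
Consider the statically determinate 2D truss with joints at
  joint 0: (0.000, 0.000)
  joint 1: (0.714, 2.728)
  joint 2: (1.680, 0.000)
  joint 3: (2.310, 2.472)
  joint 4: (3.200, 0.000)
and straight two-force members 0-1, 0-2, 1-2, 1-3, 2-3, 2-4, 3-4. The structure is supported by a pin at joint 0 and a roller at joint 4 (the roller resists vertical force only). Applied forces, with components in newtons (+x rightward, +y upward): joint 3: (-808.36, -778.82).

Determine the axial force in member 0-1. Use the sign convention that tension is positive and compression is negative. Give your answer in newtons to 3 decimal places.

-869.398

N=5 nodes, M=7 members, R=3 reactions → 2N=10, M+R=10
member 0 (0-1): L=2.8199, (cx,cy)=(0.2532,0.9674)
member 1 (0-2): L=1.6800, (cx,cy)=(1.0000,0.0000)
member 2 (1-2): L=2.8940, (cx,cy)=(0.3338,-0.9426)
member 3 (1-3): L=1.6164, (cx,cy)=(0.9874,-0.1584)
member 4 (2-3): L=2.5510, (cx,cy)=(0.2470,0.9690)
member 5 (2-4): L=1.5200, (cx,cy)=(1.0000,0.0000)
member 6 (3-4): L=2.6273, (cx,cy)=(0.3387,-0.9409)
solve A·x = −loads:
  F[0-1] = -869.3980 N (compression)
  F[0-2] = -588.2273 N (compression)
  F[1-2] = +985.6854 N (tension)
  F[1-3] = -556.1701 N (compression)
  F[2-3] = -958.8516 N (compression)
  F[2-4] = -22.4111 N (compression)
  F[3-4] = +66.1589 N (tension)
  Rx@0 = +808.3600 N
  Ry@0 = +841.0674 N
  Ry@4 = -62.2474 N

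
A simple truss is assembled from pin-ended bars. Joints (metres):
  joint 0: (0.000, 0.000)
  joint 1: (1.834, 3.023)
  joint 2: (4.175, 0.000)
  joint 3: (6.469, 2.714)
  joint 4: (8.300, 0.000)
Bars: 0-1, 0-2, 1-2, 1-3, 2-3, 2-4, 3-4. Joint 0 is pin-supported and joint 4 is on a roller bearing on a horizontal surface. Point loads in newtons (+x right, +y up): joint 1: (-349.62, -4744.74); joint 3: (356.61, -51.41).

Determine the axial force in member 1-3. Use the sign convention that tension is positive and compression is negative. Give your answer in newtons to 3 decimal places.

N=5 nodes, M=7 members, R=3 reactions → 2N=10, M+R=10
member 0 (0-1): L=3.5358, (cx,cy)=(0.5187,0.8550)
member 1 (0-2): L=4.1750, (cx,cy)=(1.0000,0.0000)
member 2 (1-2): L=3.8235, (cx,cy)=(0.6123,-0.7906)
member 3 (1-3): L=4.6453, (cx,cy)=(0.9978,-0.0665)
member 4 (2-3): L=3.5536, (cx,cy)=(0.6455,0.7637)
member 5 (2-4): L=4.1250, (cx,cy)=(1.0000,0.0000)
member 6 (3-4): L=3.2739, (cx,cy)=(0.5593,-0.8290)
solve A·x = −loads:
  F[0-1] = -4349.1927 N (compression)
  F[0-2] = +2262.8740 N (tension)
  F[1-2] = -1199.2889 N (compression)
  F[1-3] = -1174.5727 N (compression)
  F[2-3] = +1241.5591 N (tension)
  F[2-4] = +727.1071 N (tension)
  F[3-4] = -1300.0921 N (compression)
  Rx@0 = -6.9900 N
  Ry@0 = +3718.3955 N
  Ry@4 = +1077.7545 N

-1174.573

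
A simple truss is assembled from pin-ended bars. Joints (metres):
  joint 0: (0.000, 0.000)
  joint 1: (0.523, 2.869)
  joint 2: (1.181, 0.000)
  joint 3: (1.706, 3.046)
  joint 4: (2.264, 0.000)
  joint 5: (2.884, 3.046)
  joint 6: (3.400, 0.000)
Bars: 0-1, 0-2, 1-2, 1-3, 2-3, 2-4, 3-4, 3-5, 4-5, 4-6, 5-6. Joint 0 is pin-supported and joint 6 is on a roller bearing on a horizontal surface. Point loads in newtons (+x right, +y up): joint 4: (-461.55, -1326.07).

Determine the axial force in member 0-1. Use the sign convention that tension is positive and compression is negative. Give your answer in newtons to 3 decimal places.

-450.365

N=7 nodes, M=11 members, R=3 reactions → 2N=14, M+R=14
member 0 (0-1): L=2.9163, (cx,cy)=(0.1793,0.9838)
member 1 (0-2): L=1.1810, (cx,cy)=(1.0000,0.0000)
member 2 (1-2): L=2.9435, (cx,cy)=(0.2235,-0.9747)
member 3 (1-3): L=1.1962, (cx,cy)=(0.9890,0.1480)
member 4 (2-3): L=3.0909, (cx,cy)=(0.1699,0.9855)
member 5 (2-4): L=1.0830, (cx,cy)=(1.0000,0.0000)
member 6 (3-4): L=3.0967, (cx,cy)=(0.1802,-0.9836)
member 7 (3-5): L=1.1780, (cx,cy)=(1.0000,0.0000)
member 8 (4-5): L=3.1085, (cx,cy)=(0.1995,0.9799)
member 9 (4-6): L=1.1360, (cx,cy)=(1.0000,0.0000)
member 10 (5-6): L=3.0894, (cx,cy)=(0.1670,-0.9860)
solve A·x = −loads:
  F[0-1] = -450.3649 N (compression)
  F[0-2] = -380.7824 N (compression)
  F[1-2] = +427.4990 N (tension)
  F[1-3] = -178.2953 N (compression)
  F[2-3] = -422.8245 N (compression)
  F[2-4] = -213.3996 N (compression)
  F[3-4] = +450.4364 N (tension)
  F[3-5] = -329.3157 N (compression)
  F[4-5] = +901.1128 N (tension)
  F[4-6] = +149.5835 N (tension)
  F[5-6] = -895.5869 N (compression)
  Rx@0 = +461.5500 N
  Ry@0 = +443.0634 N
  Ry@6 = +883.0066 N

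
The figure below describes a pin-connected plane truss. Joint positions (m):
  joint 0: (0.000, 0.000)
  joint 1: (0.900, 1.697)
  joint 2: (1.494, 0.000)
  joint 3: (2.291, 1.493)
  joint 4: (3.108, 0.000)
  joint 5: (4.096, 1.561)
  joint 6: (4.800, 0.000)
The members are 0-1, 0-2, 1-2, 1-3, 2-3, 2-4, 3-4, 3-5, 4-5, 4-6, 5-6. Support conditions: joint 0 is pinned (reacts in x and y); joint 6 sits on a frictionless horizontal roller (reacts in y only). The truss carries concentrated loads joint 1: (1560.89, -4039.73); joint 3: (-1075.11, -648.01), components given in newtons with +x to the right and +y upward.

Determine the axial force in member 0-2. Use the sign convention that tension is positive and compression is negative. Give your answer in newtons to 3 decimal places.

N=7 nodes, M=11 members, R=3 reactions → 2N=14, M+R=14
member 0 (0-1): L=1.9209, (cx,cy)=(0.4685,0.8834)
member 1 (0-2): L=1.4940, (cx,cy)=(1.0000,0.0000)
member 2 (1-2): L=1.7980, (cx,cy)=(0.3304,-0.9438)
member 3 (1-3): L=1.4059, (cx,cy)=(0.9894,-0.1451)
member 4 (2-3): L=1.6924, (cx,cy)=(0.4709,0.8822)
member 5 (2-4): L=1.6140, (cx,cy)=(1.0000,0.0000)
member 6 (3-4): L=1.7019, (cx,cy)=(0.4800,-0.8772)
member 7 (3-5): L=1.8063, (cx,cy)=(0.9993,0.0376)
member 8 (4-5): L=1.8474, (cx,cy)=(0.5348,0.8450)
member 9 (4-6): L=1.6920, (cx,cy)=(1.0000,0.0000)
member 10 (5-6): L=1.7124, (cx,cy)=(0.4111,-0.9116)
solve A·x = −loads:
  F[0-1] = -3852.6023 N (compression)
  F[0-2] = +2290.8529 N (tension)
  F[1-2] = -159.1723 N (compression)
  F[1-3] = -3348.8193 N (compression)
  F[2-3] = +170.3007 N (tension)
  F[2-4] = +2158.0674 N (tension)
  F[3-4] = -1525.1119 N (compression)
  F[3-5] = -1426.9557 N (compression)
  F[4-5] = +1583.3559 N (tension)
  F[4-6] = +579.1538 N (tension)
  F[5-6] = -1408.7313 N (compression)
  Rx@0 = -485.7800 N
  Ry@0 = +3403.5652 N
  Ry@6 = +1284.1748 N

2290.853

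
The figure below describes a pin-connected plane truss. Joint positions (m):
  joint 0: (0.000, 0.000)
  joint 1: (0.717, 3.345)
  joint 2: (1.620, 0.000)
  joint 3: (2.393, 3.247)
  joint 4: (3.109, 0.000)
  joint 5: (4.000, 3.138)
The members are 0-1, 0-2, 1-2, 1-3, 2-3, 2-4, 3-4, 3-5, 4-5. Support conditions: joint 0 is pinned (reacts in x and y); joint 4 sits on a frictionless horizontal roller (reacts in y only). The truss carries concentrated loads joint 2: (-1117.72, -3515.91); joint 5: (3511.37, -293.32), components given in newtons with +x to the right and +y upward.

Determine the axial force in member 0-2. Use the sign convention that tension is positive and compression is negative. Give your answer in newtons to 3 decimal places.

N=6 nodes, M=9 members, R=3 reactions → 2N=12, M+R=12
member 0 (0-1): L=3.4210, (cx,cy)=(0.2096,0.9778)
member 1 (0-2): L=1.6200, (cx,cy)=(1.0000,0.0000)
member 2 (1-2): L=3.4647, (cx,cy)=(0.2606,-0.9654)
member 3 (1-3): L=1.6789, (cx,cy)=(0.9983,-0.0584)
member 4 (2-3): L=3.3377, (cx,cy)=(0.2316,0.9728)
member 5 (2-4): L=1.4890, (cx,cy)=(1.0000,0.0000)
member 6 (3-4): L=3.3250, (cx,cy)=(0.2153,-0.9765)
member 7 (3-5): L=1.6107, (cx,cy)=(0.9977,-0.0677)
member 8 (4-5): L=3.2620, (cx,cy)=(0.2731,0.9620)
solve A·x = −loads:
  F[0-1] = +1988.4674 N (tension)
  F[0-2] = +1976.8891 N (tension)
  F[1-2] = -2071.8488 N (compression)
  F[1-3] = +958.3716 N (tension)
  F[2-3] = +5670.3165 N (tension)
  F[2-4] = +1241.4239 N (tension)
  F[3-4] = -5836.3480 N (compression)
  F[3-5] = +3534.8367 N (tension)
  F[4-5] = -56.2467 N (compression)
  Rx@0 = -2393.6500 N
  Ry@0 = -1944.3027 N
  Ry@4 = +5753.5327 N

1976.889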